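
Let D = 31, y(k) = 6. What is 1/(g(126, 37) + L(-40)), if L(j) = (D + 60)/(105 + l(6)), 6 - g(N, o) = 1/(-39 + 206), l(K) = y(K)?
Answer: 18537/126308 ≈ 0.14676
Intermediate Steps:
l(K) = 6
g(N, o) = 1001/167 (g(N, o) = 6 - 1/(-39 + 206) = 6 - 1/167 = 1001/167)
L(j) = 91/111 (L(j) = (31 + 60)/(105 + 6) = 91/111)
1/(g(126, 37) + L(-40)) = 1/(1001/167 + 91/111) = 1/(126308/18537) = 18537/126308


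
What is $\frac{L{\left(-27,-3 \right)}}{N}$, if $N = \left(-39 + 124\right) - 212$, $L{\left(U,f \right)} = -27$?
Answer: $\frac{27}{127} \approx 0.2126$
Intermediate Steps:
$N = -127$ ($N = 85 - 212 = -127$)
$\frac{L{\left(-27,-3 \right)}}{N} = - \frac{27}{-127} = \left(-27\right) \left(- \frac{1}{127}\right) = \frac{27}{127}$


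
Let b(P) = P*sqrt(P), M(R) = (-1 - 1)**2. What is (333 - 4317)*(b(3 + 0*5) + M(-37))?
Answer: -15936 - 11952*sqrt(3) ≈ -36638.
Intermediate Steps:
M(R) = 4 (M(R) = (-2)**2 = 4)
b(P) = P**(3/2)
(333 - 4317)*(b(3 + 0*5) + M(-37)) = (333 - 4317)*((3 + 0*5)**(3/2) + 4) = -3984*((3 + 0)**(3/2) + 4) = -3984*(3**(3/2) + 4) = -3984*(3*sqrt(3) + 4) = -3984*(4 + 3*sqrt(3)) = -15936 - 11952*sqrt(3)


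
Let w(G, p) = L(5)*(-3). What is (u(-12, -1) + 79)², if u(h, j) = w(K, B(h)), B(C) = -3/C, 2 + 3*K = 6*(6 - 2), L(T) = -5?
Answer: 8836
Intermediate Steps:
K = 22/3 (K = -⅔ + (6*(6 - 2))/3 = -⅔ + (6*4)/3 = -⅔ + (⅓)*24 = -⅔ + 8 = 22/3 ≈ 7.3333)
w(G, p) = 15 (w(G, p) = -5*(-3) = 15)
u(h, j) = 15
(u(-12, -1) + 79)² = (15 + 79)² = 94² = 8836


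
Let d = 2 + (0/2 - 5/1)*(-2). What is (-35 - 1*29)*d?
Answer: -768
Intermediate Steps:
d = 12 (d = 2 + (0*(½) - 5*1)*(-2) = 2 + (0 - 5)*(-2) = 2 - 5*(-2) = 2 + 10 = 12)
(-35 - 1*29)*d = (-35 - 1*29)*12 = (-35 - 29)*12 = -64*12 = -768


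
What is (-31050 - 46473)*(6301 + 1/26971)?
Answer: -13174589798256/26971 ≈ -4.8847e+8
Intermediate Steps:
(-31050 - 46473)*(6301 + 1/26971) = -77523*(6301 + 1/26971) = -77523*169944272/26971 = -13174589798256/26971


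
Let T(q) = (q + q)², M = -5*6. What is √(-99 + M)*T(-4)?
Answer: 64*I*√129 ≈ 726.9*I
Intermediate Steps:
M = -30
T(q) = 4*q² (T(q) = (2*q)² = 4*q²)
√(-99 + M)*T(-4) = √(-99 - 30)*(4*(-4)²) = √(-129)*(4*16) = (I*√129)*64 = 64*I*√129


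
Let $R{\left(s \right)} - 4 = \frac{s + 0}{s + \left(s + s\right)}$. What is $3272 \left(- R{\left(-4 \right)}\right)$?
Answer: $- \frac{42536}{3} \approx -14179.0$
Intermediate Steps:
$R{\left(s \right)} = \frac{13}{3}$ ($R{\left(s \right)} = 4 + \frac{s + 0}{s + \left(s + s\right)} = 4 + \frac{s}{s + 2 s} = 4 + \frac{s}{3 s} = 4 + s \frac{1}{3 s} = 4 + \frac{1}{3} = \frac{13}{3}$)
$3272 \left(- R{\left(-4 \right)}\right) = 3272 \left(\left(-1\right) \frac{13}{3}\right) = 3272 \left(- \frac{13}{3}\right) = - \frac{42536}{3}$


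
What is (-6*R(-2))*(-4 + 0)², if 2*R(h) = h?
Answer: 96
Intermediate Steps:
R(h) = h/2
(-6*R(-2))*(-4 + 0)² = (-3*(-2))*(-4 + 0)² = -6*(-1)*(-4)² = 6*16 = 96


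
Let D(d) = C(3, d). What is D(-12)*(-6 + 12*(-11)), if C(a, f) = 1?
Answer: -138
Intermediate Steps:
D(d) = 1
D(-12)*(-6 + 12*(-11)) = 1*(-6 + 12*(-11)) = 1*(-6 - 132) = 1*(-138) = -138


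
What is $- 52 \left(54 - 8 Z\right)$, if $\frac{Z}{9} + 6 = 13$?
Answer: $23400$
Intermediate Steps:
$Z = 63$ ($Z = -54 + 9 \cdot 13 = -54 + 117 = 63$)
$- 52 \left(54 - 8 Z\right) = - 52 \left(54 - 504\right) = \left(-52\right) \left(-450\right) = 23400$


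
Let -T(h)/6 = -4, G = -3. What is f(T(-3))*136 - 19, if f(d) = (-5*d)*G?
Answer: 48941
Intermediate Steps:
T(h) = 24 (T(h) = -6*(-4) = 24)
f(d) = 15*d (f(d) = -5*d*(-3) = 15*d)
f(T(-3))*136 - 19 = (15*24)*136 - 19 = 360*136 - 19 = 48960 - 19 = 48941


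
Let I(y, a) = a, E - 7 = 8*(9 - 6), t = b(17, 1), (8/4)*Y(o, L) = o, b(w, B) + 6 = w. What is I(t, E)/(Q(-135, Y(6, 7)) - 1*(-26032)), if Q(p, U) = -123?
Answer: 31/25909 ≈ 0.0011965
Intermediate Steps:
b(w, B) = -6 + w
Y(o, L) = o/2
t = 11 (t = -6 + 17 = 11)
E = 31 (E = 7 + 8*(9 - 6) = 7 + 8*3 = 7 + 24 = 31)
I(t, E)/(Q(-135, Y(6, 7)) - 1*(-26032)) = 31/(-123 - 1*(-26032)) = 31/(-123 + 26032) = 31/25909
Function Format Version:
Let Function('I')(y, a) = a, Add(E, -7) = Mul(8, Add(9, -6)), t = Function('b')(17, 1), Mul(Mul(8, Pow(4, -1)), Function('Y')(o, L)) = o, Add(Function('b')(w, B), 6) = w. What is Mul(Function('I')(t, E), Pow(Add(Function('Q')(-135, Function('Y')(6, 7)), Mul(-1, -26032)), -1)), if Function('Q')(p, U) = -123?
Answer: Rational(31, 25909) ≈ 0.0011965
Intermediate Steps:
Function('b')(w, B) = Add(-6, w)
Function('Y')(o, L) = Mul(Rational(1, 2), o)
t = 11 (t = Add(-6, 17) = 11)
E = 31 (E = Add(7, Mul(8, Add(9, -6))) = Add(7, Mul(8, 3)) = Add(7, 24) = 31)
Mul(Function('I')(t, E), Pow(Add(Function('Q')(-135, Function('Y')(6, 7)), Mul(-1, -26032)), -1)) = Mul(31, Pow(Add(-123, Mul(-1, -26032)), -1)) = Mul(31, Pow(Add(-123, 26032), -1)) = Mul(31, Pow(25909, -1)) = Mul(31, Rational(1, 25909)) = Rational(31, 25909)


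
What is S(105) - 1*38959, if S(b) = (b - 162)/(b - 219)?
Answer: -77917/2 ≈ -38959.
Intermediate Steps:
S(b) = (-162 + b)/(-219 + b)
S(105) - 1*38959 = (-162 + 105)/(-219 + 105) - 1*38959 = -57/(-114) - 38959 = -1/114*(-57) - 38959 = ½ - 38959 = -77917/2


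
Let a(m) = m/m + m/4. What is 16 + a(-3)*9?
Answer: 73/4 ≈ 18.250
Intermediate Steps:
a(m) = 1 + m/4 (a(m) = 1 + m*(¼) = 1 + m/4)
16 + a(-3)*9 = 16 + (1 + (¼)*(-3))*9 = 16 + (1 - ¾)*9 = 16 + (¼)*9 = 16 + 9/4 = 73/4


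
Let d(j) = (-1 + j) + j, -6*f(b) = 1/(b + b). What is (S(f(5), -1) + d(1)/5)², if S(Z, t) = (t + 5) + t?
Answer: 256/25 ≈ 10.240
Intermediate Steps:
f(b) = -1/(12*b) (f(b) = -1/(6*(b + b)) = -1/(2*b)/6 = -1/(12*b))
d(j) = -1 + 2*j
S(Z, t) = 5 + 2*t (S(Z, t) = (5 + t) + t = 5 + 2*t)
(S(f(5), -1) + d(1)/5)² = ((5 + 2*(-1)) + (-1 + 2*1)/5)² = ((5 - 2) + (-1 + 2)*(⅕))² = (3 + 1*(⅕))² = (3 + ⅕)² = (16/5)² = 256/25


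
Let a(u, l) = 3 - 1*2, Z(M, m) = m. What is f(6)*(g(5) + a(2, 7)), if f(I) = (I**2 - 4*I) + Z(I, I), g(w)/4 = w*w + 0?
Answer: 1818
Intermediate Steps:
g(w) = 4*w**2 (g(w) = 4*(w*w + 0) = 4*(w**2 + 0) = 4*w**2)
a(u, l) = 1 (a(u, l) = 3 - 2 = 1)
f(I) = I**2 - 3*I (f(I) = (I**2 - 4*I) + I = I**2 - 3*I)
f(6)*(g(5) + a(2, 7)) = (6*(-3 + 6))*(4*5**2 + 1) = (6*3)*(4*25 + 1) = 18*(100 + 1) = 18*101 = 1818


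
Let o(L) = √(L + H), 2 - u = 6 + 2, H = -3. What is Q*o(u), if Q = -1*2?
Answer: -6*I ≈ -6.0*I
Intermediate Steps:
u = -6 (u = 2 - (6 + 2) = 2 - 1*8 = 2 - 8 = -6)
Q = -2
o(L) = √(-3 + L) (o(L) = √(L - 3) = √(-3 + L))
Q*o(u) = -2*√(-3 - 6) = -6*I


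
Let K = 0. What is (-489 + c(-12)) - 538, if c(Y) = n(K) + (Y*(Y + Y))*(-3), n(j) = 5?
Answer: -1886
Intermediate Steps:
c(Y) = 5 - 6*Y**2 (c(Y) = 5 + (Y*(Y + Y))*(-3) = 5 + (Y*(2*Y))*(-3) = 5 + (2*Y**2)*(-3) = 5 - 6*Y**2)
(-489 + c(-12)) - 538 = (-489 + (5 - 6*(-12)**2)) - 538 = (-489 + (5 - 6*144)) - 538 = (-489 + (5 - 864)) - 538 = (-489 - 859) - 538 = -1348 - 538 = -1886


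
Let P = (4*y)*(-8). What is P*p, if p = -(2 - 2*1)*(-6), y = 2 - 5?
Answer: 0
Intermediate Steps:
y = -3
p = 0 (p = -(2 - 2)*(-6) = -1*0*(-6) = 0*(-6) = 0)
P = 96 (P = (4*(-3))*(-8) = -12*(-8) = 96)
P*p = 96*0 = 0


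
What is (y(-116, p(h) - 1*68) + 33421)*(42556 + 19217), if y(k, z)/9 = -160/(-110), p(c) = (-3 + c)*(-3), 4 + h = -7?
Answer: 22718565075/11 ≈ 2.0653e+9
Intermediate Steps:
h = -11 (h = -4 - 7 = -11)
p(c) = 9 - 3*c
y(k, z) = 144/11 (y(k, z) = 9*(-160/(-110)) = 9*(-160*(-1/110)) = 9*(16/11) = 144/11)
(y(-116, p(h) - 1*68) + 33421)*(42556 + 19217) = (144/11 + 33421)*(42556 + 19217) = (367775/11)*61773 = 22718565075/11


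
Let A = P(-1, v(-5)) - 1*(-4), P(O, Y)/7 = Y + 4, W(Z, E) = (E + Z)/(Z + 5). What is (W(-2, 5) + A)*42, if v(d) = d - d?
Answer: 1386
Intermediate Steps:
W(Z, E) = (E + Z)/(5 + Z)
v(d) = 0
P(O, Y) = 28 + 7*Y (P(O, Y) = 7*(Y + 4) = 7*(4 + Y) = 28 + 7*Y)
A = 32 (A = (28 + 7*0) - 1*(-4) = (28 + 0) + 4 = 28 + 4 = 32)
(W(-2, 5) + A)*42 = ((5 - 2)/(5 - 2) + 32)*42 = (3/3 + 32)*42 = ((1/3)*3 + 32)*42 = (1 + 32)*42 = 33*42 = 1386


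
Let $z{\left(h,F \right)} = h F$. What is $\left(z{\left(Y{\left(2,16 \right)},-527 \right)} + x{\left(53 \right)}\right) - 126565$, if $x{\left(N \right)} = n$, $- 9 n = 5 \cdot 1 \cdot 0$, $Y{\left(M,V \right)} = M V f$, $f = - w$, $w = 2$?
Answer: $-92837$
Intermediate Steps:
$f = -2$ ($f = \left(-1\right) 2 = -2$)
$Y{\left(M,V \right)} = - 2 M V$ ($Y{\left(M,V \right)} = M V \left(-2\right) = - 2 M V$)
$n = 0$ ($n = - \frac{5 \cdot 1 \cdot 0}{9} = - \frac{5 \cdot 0}{9} = \left(- \frac{1}{9}\right) 0 = 0$)
$z{\left(h,F \right)} = F h$
$x{\left(N \right)} = 0$
$\left(z{\left(Y{\left(2,16 \right)},-527 \right)} + x{\left(53 \right)}\right) - 126565 = \left(- 527 \left(\left(-2\right) 2 \cdot 16\right) + 0\right) - 126565 = \left(\left(-527\right) \left(-64\right) + 0\right) - 126565 = \left(33728 + 0\right) - 126565 = 33728 - 126565 = -92837$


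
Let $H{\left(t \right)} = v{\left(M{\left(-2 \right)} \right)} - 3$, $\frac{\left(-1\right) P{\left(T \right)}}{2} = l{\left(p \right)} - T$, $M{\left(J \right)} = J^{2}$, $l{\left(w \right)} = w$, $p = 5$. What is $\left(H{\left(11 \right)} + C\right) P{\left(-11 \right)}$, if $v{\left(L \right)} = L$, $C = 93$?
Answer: $-3008$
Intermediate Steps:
$P{\left(T \right)} = -10 + 2 T$ ($P{\left(T \right)} = - 2 \left(5 - T\right) = -10 + 2 T$)
$H{\left(t \right)} = 1$ ($H{\left(t \right)} = \left(-2\right)^{2} - 3 = 4 - 3 = 1$)
$\left(H{\left(11 \right)} + C\right) P{\left(-11 \right)} = \left(1 + 93\right) \left(-10 + 2 \left(-11\right)\right) = 94 \left(-10 - 22\right) = 94 \left(-32\right) = -3008$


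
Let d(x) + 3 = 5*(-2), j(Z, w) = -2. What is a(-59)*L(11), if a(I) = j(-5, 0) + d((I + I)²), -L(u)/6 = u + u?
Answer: 1980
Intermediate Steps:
L(u) = -12*u (L(u) = -6*(u + u) = -12*u)
d(x) = -13 (d(x) = -3 + 5*(-2) = -3 - 10 = -13)
a(I) = -15 (a(I) = -2 - 13 = -15)
a(-59)*L(11) = -(-180)*11 = -15*(-132) = 1980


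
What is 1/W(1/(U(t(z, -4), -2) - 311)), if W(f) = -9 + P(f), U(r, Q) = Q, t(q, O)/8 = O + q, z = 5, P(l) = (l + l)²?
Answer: -97969/881717 ≈ -0.11111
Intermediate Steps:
P(l) = 4*l² (P(l) = (2*l)² = 4*l²)
t(q, O) = 8*O + 8*q (t(q, O) = 8*(O + q) = 8*O + 8*q)
W(f) = -9 + 4*f²
1/W(1/(U(t(z, -4), -2) - 311)) = 1/(-9 + 4*(1/(-2 - 311))²) = 1/(-9 + 4*(1/(-313))²) = 1/(-9 + 4*(-1/313)²) = 1/(-9 + 4*(1/97969)) = 1/(-9 + 4/97969) = 1/(-881717/97969) = -97969/881717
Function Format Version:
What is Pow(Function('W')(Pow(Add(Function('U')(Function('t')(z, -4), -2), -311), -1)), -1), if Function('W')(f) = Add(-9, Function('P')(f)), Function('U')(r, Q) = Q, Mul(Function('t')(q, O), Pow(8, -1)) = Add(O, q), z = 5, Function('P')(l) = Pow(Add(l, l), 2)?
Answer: Rational(-97969, 881717) ≈ -0.11111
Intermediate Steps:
Function('P')(l) = Mul(4, Pow(l, 2)) (Function('P')(l) = Pow(Mul(2, l), 2) = Mul(4, Pow(l, 2)))
Function('t')(q, O) = Add(Mul(8, O), Mul(8, q)) (Function('t')(q, O) = Mul(8, Add(O, q)) = Add(Mul(8, O), Mul(8, q)))
Function('W')(f) = Add(-9, Mul(4, Pow(f, 2)))
Pow(Function('W')(Pow(Add(Function('U')(Function('t')(z, -4), -2), -311), -1)), -1) = Pow(Add(-9, Mul(4, Pow(Pow(Add(-2, -311), -1), 2))), -1) = Pow(Add(-9, Mul(4, Pow(Pow(-313, -1), 2))), -1) = Pow(Add(-9, Mul(4, Pow(Rational(-1, 313), 2))), -1) = Pow(Add(-9, Mul(4, Rational(1, 97969))), -1) = Pow(Add(-9, Rational(4, 97969)), -1) = Pow(Rational(-881717, 97969), -1) = Rational(-97969, 881717)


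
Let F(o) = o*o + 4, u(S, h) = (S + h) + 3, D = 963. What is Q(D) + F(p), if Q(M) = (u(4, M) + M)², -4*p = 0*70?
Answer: 3736493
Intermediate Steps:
p = 0 (p = -0*70 = -¼*0 = 0)
u(S, h) = 3 + S + h
F(o) = 4 + o² (F(o) = o² + 4 = 4 + o²)
Q(M) = (7 + 2*M)² (Q(M) = ((3 + 4 + M) + M)² = ((7 + M) + M)² = (7 + 2*M)²)
Q(D) + F(p) = (7 + 2*963)² + (4 + 0²) = (7 + 1926)² + (4 + 0) = 1933² + 4 = 3736489 + 4 = 3736493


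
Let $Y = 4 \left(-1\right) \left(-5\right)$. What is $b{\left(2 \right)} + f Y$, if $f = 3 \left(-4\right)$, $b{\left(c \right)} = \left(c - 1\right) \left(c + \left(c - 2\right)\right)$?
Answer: $-238$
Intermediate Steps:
$b{\left(c \right)} = \left(-1 + c\right) \left(-2 + 2 c\right)$ ($b{\left(c \right)} = \left(-1 + c\right) \left(c + \left(-2 + c\right)\right) = \left(-1 + c\right) \left(-2 + 2 c\right)$)
$Y = 20$ ($Y = \left(-4\right) \left(-5\right) = 20$)
$f = -12$
$b{\left(2 \right)} + f Y = \left(2 - 8 + 2 \cdot 2^{2}\right) - 240 = \left(2 - 8 + 2 \cdot 4\right) - 240 = \left(2 - 8 + 8\right) - 240 = 2 - 240 = -238$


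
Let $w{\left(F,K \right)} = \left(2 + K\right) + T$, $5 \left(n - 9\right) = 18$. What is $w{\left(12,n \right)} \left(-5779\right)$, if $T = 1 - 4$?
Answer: $- \frac{335182}{5} \approx -67036.0$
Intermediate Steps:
$n = \frac{63}{5}$ ($n = 9 + \frac{1}{5} \cdot 18 = 9 + \frac{18}{5} = \frac{63}{5} \approx 12.6$)
$T = -3$
$w{\left(F,K \right)} = -1 + K$ ($w{\left(F,K \right)} = \left(2 + K\right) - 3 = -1 + K$)
$w{\left(12,n \right)} \left(-5779\right) = \left(-1 + \frac{63}{5}\right) \left(-5779\right) = \frac{58}{5} \left(-5779\right) = - \frac{335182}{5}$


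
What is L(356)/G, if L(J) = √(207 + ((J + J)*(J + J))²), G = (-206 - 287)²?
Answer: √256992219343/243049 ≈ 2.0858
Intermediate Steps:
G = 243049 (G = (-493)² = 243049)
L(J) = √(207 + 16*J⁴) (L(J) = √(207 + ((2*J)*(2*J))²) = √(207 + (4*J²)²) = √(207 + 16*J⁴))
L(356)/G = √(207 + 16*356⁴)/243049 = √(207 + 16*16062013696)*(1/243049) = √(207 + 256992219136)*(1/243049) = √256992219343*(1/243049) = √256992219343/243049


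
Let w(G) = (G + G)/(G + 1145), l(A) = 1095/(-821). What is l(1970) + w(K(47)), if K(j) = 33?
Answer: -617862/483569 ≈ -1.2777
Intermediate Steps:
l(A) = -1095/821 (l(A) = 1095*(-1/821) = -1095/821)
w(G) = 2*G/(1145 + G) (w(G) = (2*G)/(1145 + G) = 2*G/(1145 + G))
l(1970) + w(K(47)) = -1095/821 + 2*33/(1145 + 33) = -1095/821 + 2*33/1178 = -1095/821 + 2*33*(1/1178) = -1095/821 + 33/589 = -617862/483569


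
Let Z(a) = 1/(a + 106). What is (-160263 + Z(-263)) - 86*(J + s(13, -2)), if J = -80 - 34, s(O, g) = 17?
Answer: -23851598/157 ≈ -1.5192e+5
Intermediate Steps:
J = -114
Z(a) = 1/(106 + a)
(-160263 + Z(-263)) - 86*(J + s(13, -2)) = (-160263 + 1/(106 - 263)) - 86*(-114 + 17) = (-160263 + 1/(-157)) - 86*(-97) = (-160263 - 1/157) + 8342 = -25161292/157 + 8342 = -23851598/157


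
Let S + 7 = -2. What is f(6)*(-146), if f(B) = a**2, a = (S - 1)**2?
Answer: -1460000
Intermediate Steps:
S = -9 (S = -7 - 2 = -9)
a = 100 (a = (-9 - 1)**2 = (-10)**2 = 100)
f(B) = 10000 (f(B) = 100**2 = 10000)
f(6)*(-146) = 10000*(-146) = -1460000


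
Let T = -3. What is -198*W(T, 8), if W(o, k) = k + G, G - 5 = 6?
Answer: -3762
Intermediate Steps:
G = 11 (G = 5 + 6 = 11)
W(o, k) = 11 + k (W(o, k) = k + 11 = 11 + k)
-198*W(T, 8) = -198*(11 + 8) = -198*19 = -3762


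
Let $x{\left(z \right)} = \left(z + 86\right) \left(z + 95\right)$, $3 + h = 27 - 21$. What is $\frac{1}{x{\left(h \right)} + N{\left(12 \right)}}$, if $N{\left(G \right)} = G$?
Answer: $\frac{1}{8734} \approx 0.0001145$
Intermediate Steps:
$h = 3$ ($h = -3 + \left(27 - 21\right) = -3 + 6 = 3$)
$x{\left(z \right)} = \left(86 + z\right) \left(95 + z\right)$
$\frac{1}{x{\left(h \right)} + N{\left(12 \right)}} = \frac{1}{\left(8170 + 3^{2} + 181 \cdot 3\right) + 12} = \frac{1}{\left(8170 + 9 + 543\right) + 12} = \frac{1}{8722 + 12} = \frac{1}{8734}$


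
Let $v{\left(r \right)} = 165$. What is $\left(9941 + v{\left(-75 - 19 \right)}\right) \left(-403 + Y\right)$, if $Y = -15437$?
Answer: $-160079040$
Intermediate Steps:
$\left(9941 + v{\left(-75 - 19 \right)}\right) \left(-403 + Y\right) = \left(9941 + 165\right) \left(-403 - 15437\right) = 10106 \left(-15840\right) = -160079040$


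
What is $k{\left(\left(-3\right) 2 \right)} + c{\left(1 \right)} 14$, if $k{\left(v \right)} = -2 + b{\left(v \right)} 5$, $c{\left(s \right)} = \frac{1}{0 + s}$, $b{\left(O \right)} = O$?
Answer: $-18$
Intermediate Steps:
$c{\left(s \right)} = \frac{1}{s}$
$k{\left(v \right)} = -2 + 5 v$ ($k{\left(v \right)} = -2 + v 5 = -2 + 5 v$)
$k{\left(\left(-3\right) 2 \right)} + c{\left(1 \right)} 14 = \left(-2 + 5 \left(\left(-3\right) 2\right)\right) + 1^{-1} \cdot 14 = \left(-2 + 5 \left(-6\right)\right) + 1 \cdot 14 = \left(-2 - 30\right) + 14 = -32 + 14 = -18$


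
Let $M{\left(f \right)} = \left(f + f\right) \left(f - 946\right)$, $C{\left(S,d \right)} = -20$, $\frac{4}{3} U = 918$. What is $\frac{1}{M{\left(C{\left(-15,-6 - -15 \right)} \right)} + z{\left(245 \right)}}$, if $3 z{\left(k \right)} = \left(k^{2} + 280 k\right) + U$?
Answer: $\frac{2}{163489} \approx 1.2233 \cdot 10^{-5}$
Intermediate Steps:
$U = \frac{1377}{2}$ ($U = \frac{3}{4} \cdot 918 = \frac{1377}{2} \approx 688.5$)
$z{\left(k \right)} = \frac{459}{2} + \frac{k^{2}}{3} + \frac{280 k}{3}$ ($z{\left(k \right)} = \frac{\left(k^{2} + 280 k\right) + \frac{1377}{2}}{3} = \frac{\frac{1377}{2} + k^{2} + 280 k}{3} = \frac{459}{2} + \frac{k^{2}}{3} + \frac{280 k}{3}$)
$M{\left(f \right)} = 2 f \left(-946 + f\right)$
$\frac{1}{M{\left(C{\left(-15,-6 - -15 \right)} \right)} + z{\left(245 \right)}} = \frac{1}{2 \left(-20\right) \left(-946 - 20\right) + \left(\frac{459}{2} + \frac{245^{2}}{3} + \frac{280}{3} \cdot 245\right)} = \frac{1}{2 \left(-20\right) \left(-966\right) + \left(\frac{459}{2} + \frac{1}{3} \cdot 60025 + \frac{68600}{3}\right)} = \frac{1}{38640 + \left(\frac{459}{2} + \frac{60025}{3} + \frac{68600}{3}\right)} = \frac{1}{38640 + \frac{86209}{2}} = \frac{1}{\frac{163489}{2}} = \frac{2}{163489}$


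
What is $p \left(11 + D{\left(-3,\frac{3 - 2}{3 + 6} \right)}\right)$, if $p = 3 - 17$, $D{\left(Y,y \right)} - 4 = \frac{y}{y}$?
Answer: $-224$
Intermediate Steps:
$D{\left(Y,y \right)} = 5$ ($D{\left(Y,y \right)} = 4 + \frac{y}{y} = 4 + 1 = 5$)
$p = -14$
$p \left(11 + D{\left(-3,\frac{3 - 2}{3 + 6} \right)}\right) = - 14 \left(11 + 5\right) = \left(-14\right) 16 = -224$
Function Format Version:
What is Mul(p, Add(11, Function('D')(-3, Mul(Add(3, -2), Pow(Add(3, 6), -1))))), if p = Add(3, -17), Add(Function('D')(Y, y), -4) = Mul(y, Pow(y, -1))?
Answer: -224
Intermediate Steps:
Function('D')(Y, y) = 5 (Function('D')(Y, y) = Add(4, Mul(y, Pow(y, -1))) = Add(4, 1) = 5)
p = -14
Mul(p, Add(11, Function('D')(-3, Mul(Add(3, -2), Pow(Add(3, 6), -1))))) = Mul(-14, Add(11, 5)) = Mul(-14, 16) = -224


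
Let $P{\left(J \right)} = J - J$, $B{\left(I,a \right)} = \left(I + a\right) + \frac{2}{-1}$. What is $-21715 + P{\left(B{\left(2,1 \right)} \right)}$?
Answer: $-21715$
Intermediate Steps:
$B{\left(I,a \right)} = -2 + I + a$ ($B{\left(I,a \right)} = \left(I + a\right) + 2 \left(-1\right) = \left(I + a\right) - 2 = -2 + I + a$)
$P{\left(J \right)} = 0$
$-21715 + P{\left(B{\left(2,1 \right)} \right)} = -21715 + 0 = -21715$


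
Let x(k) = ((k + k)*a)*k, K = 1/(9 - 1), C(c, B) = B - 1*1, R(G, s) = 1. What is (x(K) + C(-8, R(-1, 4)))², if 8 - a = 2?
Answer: 9/256 ≈ 0.035156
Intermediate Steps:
a = 6 (a = 8 - 1*2 = 8 - 2 = 6)
C(c, B) = -1 + B (C(c, B) = B - 1 = -1 + B)
K = ⅛ (K = 1/8 = ⅛ ≈ 0.12500)
x(k) = 12*k² (x(k) = ((k + k)*6)*k = ((2*k)*6)*k = (12*k)*k = 12*k²)
(x(K) + C(-8, R(-1, 4)))² = (12*(⅛)² + (-1 + 1))² = (12*(1/64) + 0)² = (3/16 + 0)² = (3/16)² = 9/256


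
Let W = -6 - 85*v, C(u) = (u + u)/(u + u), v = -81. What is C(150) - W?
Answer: -6878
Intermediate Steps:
C(u) = 1 (C(u) = (2*u)/((2*u)) = (2*u)*(1/(2*u)) = 1)
W = 6879 (W = -6 - 85*(-81) = -6 + 6885 = 6879)
C(150) - W = 1 - 1*6879 = 1 - 6879 = -6878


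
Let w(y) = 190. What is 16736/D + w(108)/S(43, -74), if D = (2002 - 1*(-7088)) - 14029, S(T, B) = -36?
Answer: -770453/88902 ≈ -8.6663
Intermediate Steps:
D = -4939 (D = (2002 + 7088) - 14029 = 9090 - 14029 = -4939)
16736/D + w(108)/S(43, -74) = 16736/(-4939) + 190/(-36) = 16736*(-1/4939) + 190*(-1/36) = -16736/4939 - 95/18 = -770453/88902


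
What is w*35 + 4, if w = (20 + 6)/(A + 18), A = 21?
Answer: 82/3 ≈ 27.333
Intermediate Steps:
w = ⅔ (w = (20 + 6)/(21 + 18) = 26/39 = 26*(1/39) = ⅔ ≈ 0.66667)
w*35 + 4 = (⅔)*35 + 4 = 70/3 + 4 = 82/3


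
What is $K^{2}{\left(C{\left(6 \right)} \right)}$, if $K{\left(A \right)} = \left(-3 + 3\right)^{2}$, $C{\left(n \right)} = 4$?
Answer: $0$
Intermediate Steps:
$K{\left(A \right)} = 0$ ($K{\left(A \right)} = 0^{2} = 0$)
$K^{2}{\left(C{\left(6 \right)} \right)} = 0^{2} = 0$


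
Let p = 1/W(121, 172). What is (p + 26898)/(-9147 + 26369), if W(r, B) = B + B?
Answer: 9252913/5924368 ≈ 1.5618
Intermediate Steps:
W(r, B) = 2*B
p = 1/344 (p = 1/(2*172) = 1/344 ≈ 0.0029070)
(p + 26898)/(-9147 + 26369) = (1/344 + 26898)/(-9147 + 26369) = (9252913/344)/17222 = (9252913/344)*(1/17222) = 9252913/5924368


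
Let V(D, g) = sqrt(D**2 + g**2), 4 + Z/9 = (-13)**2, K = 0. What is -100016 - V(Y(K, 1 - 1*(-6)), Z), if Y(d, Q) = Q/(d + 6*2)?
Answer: -100016 - sqrt(317552449)/12 ≈ -1.0150e+5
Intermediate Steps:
Z = 1485 (Z = -36 + 9*(-13)**2 = -36 + 9*169 = -36 + 1521 = 1485)
Y(d, Q) = Q/(12 + d) (Y(d, Q) = Q/(d + 12) = Q/(12 + d))
-100016 - V(Y(K, 1 - 1*(-6)), Z) = -100016 - sqrt(((1 - 1*(-6))/(12 + 0))**2 + 1485**2) = -100016 - sqrt(((1 + 6)/12)**2 + 2205225) = -100016 - sqrt((7*(1/12))**2 + 2205225) = -100016 - sqrt((7/12)**2 + 2205225) = -100016 - sqrt(49/144 + 2205225) = -100016 - sqrt(317552449/144) = -100016 - sqrt(317552449)/12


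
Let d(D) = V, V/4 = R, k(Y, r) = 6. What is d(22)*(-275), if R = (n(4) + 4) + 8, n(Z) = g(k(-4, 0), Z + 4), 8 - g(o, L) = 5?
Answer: -16500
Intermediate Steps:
g(o, L) = 3 (g(o, L) = 8 - 1*5 = 8 - 5 = 3)
n(Z) = 3
R = 15 (R = (3 + 4) + 8 = 7 + 8 = 15)
V = 60 (V = 4*15 = 60)
d(D) = 60
d(22)*(-275) = 60*(-275) = -16500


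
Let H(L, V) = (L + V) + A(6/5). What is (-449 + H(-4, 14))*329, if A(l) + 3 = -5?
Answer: -147063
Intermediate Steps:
A(l) = -8 (A(l) = -3 - 5 = -8)
H(L, V) = -8 + L + V (H(L, V) = (L + V) - 8 = -8 + L + V)
(-449 + H(-4, 14))*329 = (-449 + (-8 - 4 + 14))*329 = (-449 + 2)*329 = -447*329 = -147063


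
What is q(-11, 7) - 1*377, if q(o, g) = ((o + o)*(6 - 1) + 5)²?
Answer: 10648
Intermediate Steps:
q(o, g) = (5 + 10*o)² (q(o, g) = ((2*o)*5 + 5)² = (10*o + 5)² = (5 + 10*o)²)
q(-11, 7) - 1*377 = 25*(1 + 2*(-11))² - 1*377 = 25*(1 - 22)² - 377 = 25*(-21)² - 377 = 25*441 - 377 = 11025 - 377 = 10648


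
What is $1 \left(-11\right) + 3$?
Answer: $-8$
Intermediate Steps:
$1 \left(-11\right) + 3 = -11 + 3 = -8$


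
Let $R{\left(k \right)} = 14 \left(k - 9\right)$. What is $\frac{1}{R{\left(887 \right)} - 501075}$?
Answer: $- \frac{1}{488783} \approx -2.0459 \cdot 10^{-6}$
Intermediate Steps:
$R{\left(k \right)} = -126 + 14 k$ ($R{\left(k \right)} = 14 \left(-9 + k\right) = -126 + 14 k$)
$\frac{1}{R{\left(887 \right)} - 501075} = \frac{1}{\left(-126 + 14 \cdot 887\right) - 501075} = \frac{1}{\left(-126 + 12418\right) - 501075} = \frac{1}{12292 - 501075} = \frac{1}{-488783} = - \frac{1}{488783}$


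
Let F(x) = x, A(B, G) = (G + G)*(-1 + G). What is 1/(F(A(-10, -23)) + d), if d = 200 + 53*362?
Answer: 1/20490 ≈ 4.8804e-5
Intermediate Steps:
d = 19386 (d = 200 + 19186 = 19386)
A(B, G) = 2*G*(-1 + G) (A(B, G) = (2*G)*(-1 + G) = 2*G*(-1 + G))
1/(F(A(-10, -23)) + d) = 1/(2*(-23)*(-1 - 23) + 19386) = 1/(2*(-23)*(-24) + 19386) = 1/(1104 + 19386) = 1/20490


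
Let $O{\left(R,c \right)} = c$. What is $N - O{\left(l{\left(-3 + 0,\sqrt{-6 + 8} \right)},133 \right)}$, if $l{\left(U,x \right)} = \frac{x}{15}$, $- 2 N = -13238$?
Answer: $6486$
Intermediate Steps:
$N = 6619$ ($N = \left(- \frac{1}{2}\right) \left(-13238\right) = 6619$)
$l{\left(U,x \right)} = \frac{x}{15}$ ($l{\left(U,x \right)} = x \frac{1}{15} = \frac{x}{15}$)
$N - O{\left(l{\left(-3 + 0,\sqrt{-6 + 8} \right)},133 \right)} = 6619 - 133 = 6486$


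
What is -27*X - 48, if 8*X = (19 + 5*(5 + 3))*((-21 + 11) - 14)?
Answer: 4731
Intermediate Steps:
X = -177 (X = ((19 + 5*(5 + 3))*((-21 + 11) - 14))/8 = ((19 + 5*8)*(-10 - 14))/8 = ((19 + 40)*(-24))/8 = (59*(-24))/8 = (⅛)*(-1416) = -177)
-27*X - 48 = -27*(-177) - 48 = 4779 - 48 = 4731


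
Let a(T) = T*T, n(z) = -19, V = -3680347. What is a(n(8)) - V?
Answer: 3680708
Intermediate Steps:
a(T) = T²
a(n(8)) - V = (-19)² - 1*(-3680347) = 361 + 3680347 = 3680708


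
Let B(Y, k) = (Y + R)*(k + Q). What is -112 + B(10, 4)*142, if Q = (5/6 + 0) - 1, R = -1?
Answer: 4787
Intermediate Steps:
Q = -⅙ (Q = (5*(⅙) + 0) - 1 = (⅚ + 0) - 1 = ⅚ - 1 = -⅙ ≈ -0.16667)
B(Y, k) = (-1 + Y)*(-⅙ + k) (B(Y, k) = (Y - 1)*(k - ⅙) = (-1 + Y)*(-⅙ + k))
-112 + B(10, 4)*142 = -112 + (⅙ - 1*4 - ⅙*10 + 10*4)*142 = -112 + (⅙ - 4 - 5/3 + 40)*142 = -112 + (69/2)*142 = -112 + 4899 = 4787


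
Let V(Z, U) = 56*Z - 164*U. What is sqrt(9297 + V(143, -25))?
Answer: sqrt(21405) ≈ 146.30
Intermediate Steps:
V(Z, U) = -164*U + 56*Z
sqrt(9297 + V(143, -25)) = sqrt(9297 + (-164*(-25) + 56*143)) = sqrt(9297 + (4100 + 8008)) = sqrt(9297 + 12108) = sqrt(21405)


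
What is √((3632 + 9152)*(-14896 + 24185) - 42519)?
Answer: √118708057 ≈ 10895.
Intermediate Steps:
√((3632 + 9152)*(-14896 + 24185) - 42519) = √(12784*9289 - 42519) = √(118750576 - 42519) = √118708057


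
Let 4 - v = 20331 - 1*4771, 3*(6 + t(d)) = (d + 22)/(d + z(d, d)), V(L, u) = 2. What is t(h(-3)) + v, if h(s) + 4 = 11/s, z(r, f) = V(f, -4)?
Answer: -793705/51 ≈ -15563.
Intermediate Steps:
z(r, f) = 2
h(s) = -4 + 11/s
t(d) = -6 + (22 + d)/(3*(2 + d)) (t(d) = -6 + ((d + 22)/(d + 2))/3 = -6 + ((22 + d)/(2 + d))/3 = -6 + (22 + d)/(3*(2 + d)))
v = -15556 (v = 4 - (20331 - 1*4771) = 4 - (20331 - 4771) = 4 - 1*15560 = 4 - 15560 = -15556)
t(h(-3)) + v = (-14 - 17*(-4 + 11/(-3)))/(3*(2 + (-4 + 11/(-3)))) - 15556 = (-14 - 17*(-4 + 11*(-⅓)))/(3*(2 + (-4 + 11*(-⅓)))) - 15556 = (-14 - 17*(-4 - 11/3))/(3*(2 + (-4 - 11/3))) - 15556 = (-14 - 17*(-23/3))/(3*(2 - 23/3)) - 15556 = (-14 + 391/3)/(3*(-17/3)) - 15556 = (⅓)*(-3/17)*(349/3) - 15556 = -349/51 - 15556 = -793705/51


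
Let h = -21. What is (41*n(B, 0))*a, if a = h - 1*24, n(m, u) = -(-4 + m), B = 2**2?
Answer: 0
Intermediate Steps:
B = 4
n(m, u) = 4 - m
a = -45 (a = -21 - 1*24 = -21 - 24 = -45)
(41*n(B, 0))*a = (41*(4 - 1*4))*(-45) = (41*(4 - 4))*(-45) = (41*0)*(-45) = 0*(-45) = 0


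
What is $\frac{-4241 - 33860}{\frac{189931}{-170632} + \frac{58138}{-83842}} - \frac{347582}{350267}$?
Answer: $\frac{12780410943031894}{606000789637} \approx 21090.0$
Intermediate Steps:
$\frac{-4241 - 33860}{\frac{189931}{-170632} + \frac{58138}{-83842}} - \frac{347582}{350267} = - \frac{38101}{189931 \left(- \frac{1}{170632}\right) + 58138 \left(- \frac{1}{83842}\right)} - \frac{347582}{350267} = - \frac{38101}{- \frac{27133}{24376} - \frac{29069}{41921}} - \frac{347582}{350267} = - \frac{38101}{- \frac{167820767}{92896936}} - \frac{347582}{350267} = \left(-38101\right) \left(- \frac{92896936}{167820767}\right) - \frac{347582}{350267} = \frac{3539466158536}{167820767} - \frac{347582}{350267} = \frac{12780410943031894}{606000789637}$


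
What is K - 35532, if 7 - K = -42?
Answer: -35483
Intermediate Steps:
K = 49 (K = 7 - 1*(-42) = 7 + 42 = 49)
K - 35532 = 49 - 35532 = -35483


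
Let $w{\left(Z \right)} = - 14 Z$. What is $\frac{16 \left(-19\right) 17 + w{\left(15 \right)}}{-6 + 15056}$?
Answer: $- \frac{2689}{7525} \approx -0.35734$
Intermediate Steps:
$\frac{16 \left(-19\right) 17 + w{\left(15 \right)}}{-6 + 15056} = \frac{16 \left(-19\right) 17 - 210}{-6 + 15056} = \frac{\left(-304\right) 17 - 210}{15050} = \left(-5168 - 210\right) \frac{1}{15050} = \left(-5378\right) \frac{1}{15050} = - \frac{2689}{7525}$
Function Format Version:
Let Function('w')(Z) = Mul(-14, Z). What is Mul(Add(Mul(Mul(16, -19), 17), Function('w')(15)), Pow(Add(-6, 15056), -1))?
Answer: Rational(-2689, 7525) ≈ -0.35734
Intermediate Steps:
Mul(Add(Mul(Mul(16, -19), 17), Function('w')(15)), Pow(Add(-6, 15056), -1)) = Mul(Add(Mul(Mul(16, -19), 17), Mul(-14, 15)), Pow(Add(-6, 15056), -1)) = Mul(Add(Mul(-304, 17), -210), Pow(15050, -1)) = Mul(Add(-5168, -210), Rational(1, 15050)) = Mul(-5378, Rational(1, 15050)) = Rational(-2689, 7525)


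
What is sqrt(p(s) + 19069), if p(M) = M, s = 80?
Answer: sqrt(19149) ≈ 138.38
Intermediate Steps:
sqrt(p(s) + 19069) = sqrt(80 + 19069) = sqrt(19149)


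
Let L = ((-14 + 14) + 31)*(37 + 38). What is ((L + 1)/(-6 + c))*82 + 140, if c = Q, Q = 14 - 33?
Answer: -187232/25 ≈ -7489.3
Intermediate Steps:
Q = -19
c = -19
L = 2325 (L = (0 + 31)*75 = 31*75 = 2325)
((L + 1)/(-6 + c))*82 + 140 = ((2325 + 1)/(-6 - 19))*82 + 140 = (2326/(-25))*82 + 140 = (2326*(-1/25))*82 + 140 = -2326/25*82 + 140 = -190732/25 + 140 = -187232/25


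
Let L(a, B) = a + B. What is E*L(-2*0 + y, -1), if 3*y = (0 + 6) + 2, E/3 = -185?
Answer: -925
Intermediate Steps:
E = -555 (E = 3*(-185) = -555)
y = 8/3 (y = ((0 + 6) + 2)/3 = (6 + 2)/3 = (1/3)*8 = 8/3 ≈ 2.6667)
L(a, B) = B + a
E*L(-2*0 + y, -1) = -555*(-1 + (-2*0 + 8/3)) = -555*(-1 + (0 + 8/3)) = -555*(-1 + 8/3) = -555*5/3 = -925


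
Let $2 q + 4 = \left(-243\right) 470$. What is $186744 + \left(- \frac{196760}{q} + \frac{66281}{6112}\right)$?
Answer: $\frac{65185736990283}{349037984} \approx 1.8676 \cdot 10^{5}$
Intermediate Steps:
$q = -57107$ ($q = -2 + \frac{\left(-243\right) 470}{2} = -2 + \frac{1}{2} \left(-114210\right) = -2 - 57105 = -57107$)
$186744 + \left(- \frac{196760}{q} + \frac{66281}{6112}\right) = 186744 + \left(- \frac{196760}{-57107} + \frac{66281}{6112}\right) = 186744 + \left(\left(-196760\right) \left(- \frac{1}{57107}\right) + 66281 \cdot \frac{1}{6112}\right) = 186744 + \left(\frac{196760}{57107} + \frac{66281}{6112}\right) = 186744 + \frac{4987706187}{349037984} = \frac{65185736990283}{349037984}$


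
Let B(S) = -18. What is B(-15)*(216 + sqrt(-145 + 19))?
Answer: -3888 - 54*I*sqrt(14) ≈ -3888.0 - 202.05*I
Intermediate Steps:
B(-15)*(216 + sqrt(-145 + 19)) = -18*(216 + sqrt(-145 + 19)) = -18*(216 + sqrt(-126)) = -18*(216 + 3*I*sqrt(14)) = -3888 - 54*I*sqrt(14)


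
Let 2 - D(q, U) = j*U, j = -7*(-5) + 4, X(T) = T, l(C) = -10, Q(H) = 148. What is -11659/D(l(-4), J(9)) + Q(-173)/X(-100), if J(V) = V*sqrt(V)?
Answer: 252588/26275 ≈ 9.6133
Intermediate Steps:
J(V) = V**(3/2)
j = 39 (j = 35 + 4 = 39)
D(q, U) = 2 - 39*U
-11659/D(l(-4), J(9)) + Q(-173)/X(-100) = -11659/(2 - 39*9**(3/2)) + 148/(-100) = -11659/(2 - 39*27) + 148*(-1/100) = -11659/(2 - 1053) - 37/25 = -11659/(-1051) - 37/25 = -11659*(-1/1051) - 37/25 = 11659/1051 - 37/25 = 252588/26275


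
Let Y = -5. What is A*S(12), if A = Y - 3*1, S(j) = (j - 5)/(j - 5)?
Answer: -8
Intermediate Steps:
S(j) = 1 (S(j) = (-5 + j)/(-5 + j) = 1)
A = -8 (A = -5 - 3*1 = -5 - 3 = -8)
A*S(12) = -8*1 = -8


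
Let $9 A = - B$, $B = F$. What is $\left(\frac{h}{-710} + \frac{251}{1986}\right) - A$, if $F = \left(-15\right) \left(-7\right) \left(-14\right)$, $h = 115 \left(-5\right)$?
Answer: $- \frac{3816494}{23501} \approx -162.4$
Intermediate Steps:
$h = -575$
$F = -1470$ ($F = 105 \left(-14\right) = -1470$)
$B = -1470$
$A = \frac{490}{3}$ ($A = \frac{\left(-1\right) \left(-1470\right)}{9} = \frac{1}{9} \cdot 1470 = \frac{490}{3} \approx 163.33$)
$\left(\frac{h}{-710} + \frac{251}{1986}\right) - A = \left(- \frac{575}{-710} + \frac{251}{1986}\right) - \frac{490}{3} = \left(\left(-575\right) \left(- \frac{1}{710}\right) + 251 \cdot \frac{1}{1986}\right) - \frac{490}{3} = \left(\frac{115}{142} + \frac{251}{1986}\right) - \frac{490}{3} = \frac{66008}{70503} - \frac{490}{3} = - \frac{3816494}{23501}$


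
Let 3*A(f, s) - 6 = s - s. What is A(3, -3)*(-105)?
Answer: -210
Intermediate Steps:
A(f, s) = 2 (A(f, s) = 2 + (s - s)/3 = 2 + (⅓)*0 = 2 + 0 = 2)
A(3, -3)*(-105) = 2*(-105) = -210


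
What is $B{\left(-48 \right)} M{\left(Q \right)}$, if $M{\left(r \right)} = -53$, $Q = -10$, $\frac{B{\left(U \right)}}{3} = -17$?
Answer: $2703$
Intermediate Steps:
$B{\left(U \right)} = -51$ ($B{\left(U \right)} = 3 \left(-17\right) = -51$)
$B{\left(-48 \right)} M{\left(Q \right)} = \left(-51\right) \left(-53\right) = 2703$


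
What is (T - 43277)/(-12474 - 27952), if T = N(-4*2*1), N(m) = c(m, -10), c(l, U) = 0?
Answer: 43277/40426 ≈ 1.0705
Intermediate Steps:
N(m) = 0
T = 0
(T - 43277)/(-12474 - 27952) = (0 - 43277)/(-12474 - 27952) = -43277/(-40426) = -43277*(-1/40426) = 43277/40426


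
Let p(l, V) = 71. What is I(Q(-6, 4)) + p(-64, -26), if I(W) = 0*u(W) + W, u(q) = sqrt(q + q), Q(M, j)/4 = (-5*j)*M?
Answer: 551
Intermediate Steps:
Q(M, j) = -20*M*j (Q(M, j) = 4*((-5*j)*M) = 4*(-5*M*j) = -20*M*j)
u(q) = sqrt(2)*sqrt(q) (u(q) = sqrt(2*q) = sqrt(2)*sqrt(q))
I(W) = W (I(W) = 0*(sqrt(2)*sqrt(W)) + W = 0 + W = W)
I(Q(-6, 4)) + p(-64, -26) = -20*(-6)*4 + 71 = 480 + 71 = 551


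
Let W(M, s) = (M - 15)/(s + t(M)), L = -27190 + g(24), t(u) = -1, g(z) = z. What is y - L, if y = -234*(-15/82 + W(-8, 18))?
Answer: 19185199/697 ≈ 27525.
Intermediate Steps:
L = -27166 (L = -27190 + 24 = -27166)
W(M, s) = (-15 + M)/(-1 + s) (W(M, s) = (M - 15)/(s - 1) = (-15 + M)/(-1 + s))
y = 250497/697 (y = -234*(-15/82 + (-15 - 8)/(-1 + 18)) = -234*(-15*1/82 - 23/17) = -234*(-15/82 + (1/17)*(-23)) = -234*(-15/82 - 23/17) = -234*(-2141/1394) = 250497/697 ≈ 359.39)
y - L = 250497/697 - 1*(-27166) = 250497/697 + 27166 = 19185199/697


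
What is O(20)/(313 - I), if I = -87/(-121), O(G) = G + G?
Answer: 2420/18893 ≈ 0.12809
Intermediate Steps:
O(G) = 2*G
I = 87/121 (I = -87*(-1/121) = 87/121 ≈ 0.71901)
O(20)/(313 - I) = (2*20)/(313 - 1*87/121) = 40/(313 - 87/121) = 40/(37786/121) = 40*(121/37786) = 2420/18893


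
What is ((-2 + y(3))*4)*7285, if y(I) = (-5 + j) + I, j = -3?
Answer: -203980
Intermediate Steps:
y(I) = -8 + I (y(I) = (-5 - 3) + I = -8 + I)
((-2 + y(3))*4)*7285 = ((-2 + (-8 + 3))*4)*7285 = ((-2 - 5)*4)*7285 = -7*4*7285 = -28*7285 = -203980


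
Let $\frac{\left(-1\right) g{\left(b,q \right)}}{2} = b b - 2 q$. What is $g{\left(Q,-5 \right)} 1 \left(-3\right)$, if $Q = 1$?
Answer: $66$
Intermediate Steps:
$g{\left(b,q \right)} = - 2 b^{2} + 4 q$ ($g{\left(b,q \right)} = - 2 \left(b b - 2 q\right) = - 2 \left(b^{2} - 2 q\right) = - 2 b^{2} + 4 q$)
$g{\left(Q,-5 \right)} 1 \left(-3\right) = \left(- 2 \cdot 1^{2} + 4 \left(-5\right)\right) 1 \left(-3\right) = \left(\left(-2\right) 1 - 20\right) \left(-3\right) = \left(-2 - 20\right) \left(-3\right) = \left(-22\right) \left(-3\right) = 66$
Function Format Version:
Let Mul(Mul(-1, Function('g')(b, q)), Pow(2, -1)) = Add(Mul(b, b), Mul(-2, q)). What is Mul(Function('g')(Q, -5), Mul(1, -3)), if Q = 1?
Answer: 66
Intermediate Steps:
Function('g')(b, q) = Add(Mul(-2, Pow(b, 2)), Mul(4, q)) (Function('g')(b, q) = Mul(-2, Add(Mul(b, b), Mul(-2, q))) = Mul(-2, Add(Pow(b, 2), Mul(-2, q))) = Add(Mul(-2, Pow(b, 2)), Mul(4, q)))
Mul(Function('g')(Q, -5), Mul(1, -3)) = Mul(Add(Mul(-2, Pow(1, 2)), Mul(4, -5)), Mul(1, -3)) = Mul(Add(Mul(-2, 1), -20), -3) = Mul(Add(-2, -20), -3) = Mul(-22, -3) = 66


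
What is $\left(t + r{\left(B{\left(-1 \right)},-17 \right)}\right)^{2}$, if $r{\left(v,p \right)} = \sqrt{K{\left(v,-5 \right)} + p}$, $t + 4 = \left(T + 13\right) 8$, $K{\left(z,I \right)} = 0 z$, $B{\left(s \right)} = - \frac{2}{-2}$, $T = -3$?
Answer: $\left(76 + i \sqrt{17}\right)^{2} \approx 5759.0 + 626.71 i$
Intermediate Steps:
$B{\left(s \right)} = 1$ ($B{\left(s \right)} = \left(-2\right) \left(- \frac{1}{2}\right) = 1$)
$K{\left(z,I \right)} = 0$
$t = 76$ ($t = -4 + \left(-3 + 13\right) 8 = -4 + 10 \cdot 8 = -4 + 80 = 76$)
$r{\left(v,p \right)} = \sqrt{p}$ ($r{\left(v,p \right)} = \sqrt{0 + p} = \sqrt{p}$)
$\left(t + r{\left(B{\left(-1 \right)},-17 \right)}\right)^{2} = \left(76 + \sqrt{-17}\right)^{2} = \left(76 + i \sqrt{17}\right)^{2}$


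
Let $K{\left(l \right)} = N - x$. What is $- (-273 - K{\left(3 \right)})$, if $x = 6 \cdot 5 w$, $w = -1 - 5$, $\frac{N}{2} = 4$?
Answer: $461$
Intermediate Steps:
$N = 8$ ($N = 2 \cdot 4 = 8$)
$w = -6$
$x = -180$ ($x = 6 \cdot 5 \left(-6\right) = 30 \left(-6\right) = -180$)
$K{\left(l \right)} = 188$ ($K{\left(l \right)} = 8 - -180 = 8 + 180 = 188$)
$- (-273 - K{\left(3 \right)}) = - (-273 - 188) = \left(-1\right) \left(-461\right) = 461$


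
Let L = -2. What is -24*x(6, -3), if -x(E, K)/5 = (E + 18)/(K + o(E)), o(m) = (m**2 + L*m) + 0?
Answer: 960/7 ≈ 137.14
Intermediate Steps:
o(m) = m**2 - 2*m (o(m) = (m**2 - 2*m) + 0 = m**2 - 2*m)
x(E, K) = -5*(18 + E)/(K + E*(-2 + E)) (x(E, K) = -5*(E + 18)/(K + E*(-2 + E)) = -5*(18 + E)/(K + E*(-2 + E)))
-24*x(6, -3) = -120*(-18 - 1*6)/(-3 + 6*(-2 + 6)) = -120*(-18 - 6)/(-3 + 6*4) = -120*(-24)/(-3 + 24) = -120*(-24)/21 = -24*(-40/7) = 960/7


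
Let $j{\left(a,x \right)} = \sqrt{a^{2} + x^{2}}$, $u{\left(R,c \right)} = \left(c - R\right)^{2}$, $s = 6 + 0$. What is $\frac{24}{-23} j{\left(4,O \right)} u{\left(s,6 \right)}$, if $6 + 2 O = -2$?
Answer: $0$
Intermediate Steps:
$s = 6$
$O = -4$ ($O = -3 + \frac{1}{2} \left(-2\right) = -3 - 1 = -4$)
$\frac{24}{-23} j{\left(4,O \right)} u{\left(s,6 \right)} = \frac{24}{-23} \sqrt{4^{2} + \left(-4\right)^{2}} \left(6 - 6\right)^{2} = 24 \left(- \frac{1}{23}\right) \sqrt{16 + 16} \left(6 - 6\right)^{2} = - \frac{24 \sqrt{32}}{23} \cdot 0^{2} = - \frac{24 \cdot 4 \sqrt{2}}{23} \cdot 0 = - \frac{96 \sqrt{2}}{23} \cdot 0 = 0$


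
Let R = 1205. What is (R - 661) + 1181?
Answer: 1725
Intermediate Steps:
(R - 661) + 1181 = (1205 - 661) + 1181 = 544 + 1181 = 1725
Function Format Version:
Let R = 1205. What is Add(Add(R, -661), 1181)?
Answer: 1725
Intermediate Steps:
Add(Add(R, -661), 1181) = Add(Add(1205, -661), 1181) = Add(544, 1181) = 1725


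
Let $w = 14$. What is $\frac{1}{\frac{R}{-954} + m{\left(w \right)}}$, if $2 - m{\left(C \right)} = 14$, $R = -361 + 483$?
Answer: $- \frac{477}{5785} \approx -0.082455$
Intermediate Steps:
$R = 122$
$m{\left(C \right)} = -12$ ($m{\left(C \right)} = 2 - 14 = -12$)
$\frac{1}{\frac{R}{-954} + m{\left(w \right)}} = \frac{1}{\frac{122}{-954} - 12} = \frac{1}{122 \left(- \frac{1}{954}\right) - 12} = \frac{1}{- \frac{61}{477} - 12} = \frac{1}{- \frac{5785}{477}} = - \frac{477}{5785}$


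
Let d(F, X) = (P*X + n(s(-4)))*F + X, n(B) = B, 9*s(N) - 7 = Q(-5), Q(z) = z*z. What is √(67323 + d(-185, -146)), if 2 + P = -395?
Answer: I*√95908057/3 ≈ 3264.4*I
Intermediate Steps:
Q(z) = z²
s(N) = 32/9 (s(N) = 7/9 + (⅑)*(-5)² = 7/9 + (⅑)*25 = 7/9 + 25/9 = 32/9)
P = -397 (P = -2 - 395 = -397)
d(F, X) = X + F*(32/9 - 397*X) (d(F, X) = (-397*X + 32/9)*F + X = (32/9 - 397*X)*F + X = F*(32/9 - 397*X) + X = X + F*(32/9 - 397*X))
√(67323 + d(-185, -146)) = √(67323 + (-146 + (32/9)*(-185) - 397*(-185)*(-146))) = √(67323 + (-146 - 5920/9 - 10722970)) = √(67323 - 96513964/9) = √(-95908057/9) = I*√95908057/3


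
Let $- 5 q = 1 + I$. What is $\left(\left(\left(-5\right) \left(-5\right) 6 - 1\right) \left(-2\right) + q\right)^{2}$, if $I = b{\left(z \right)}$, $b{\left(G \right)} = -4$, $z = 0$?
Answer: $\frac{2211169}{25} \approx 88447.0$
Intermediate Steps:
$I = -4$
$q = \frac{3}{5}$ ($q = - \frac{1 - 4}{5} = \left(- \frac{1}{5}\right) \left(-3\right) = \frac{3}{5} \approx 0.6$)
$\left(\left(\left(-5\right) \left(-5\right) 6 - 1\right) \left(-2\right) + q\right)^{2} = \left(\left(\left(-5\right) \left(-5\right) 6 - 1\right) \left(-2\right) + \frac{3}{5}\right)^{2} = \left(\left(25 \cdot 6 - 1\right) \left(-2\right) + \frac{3}{5}\right)^{2} = \left(\left(150 - 1\right) \left(-2\right) + \frac{3}{5}\right)^{2} = \left(149 \left(-2\right) + \frac{3}{5}\right)^{2} = \left(-298 + \frac{3}{5}\right)^{2} = \left(- \frac{1487}{5}\right)^{2} = \frac{2211169}{25}$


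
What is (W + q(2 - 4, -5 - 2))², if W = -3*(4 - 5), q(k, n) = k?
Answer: 1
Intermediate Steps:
W = 3 (W = -3*(-1) = 3)
(W + q(2 - 4, -5 - 2))² = (3 + (2 - 4))² = (3 - 2)² = 1² = 1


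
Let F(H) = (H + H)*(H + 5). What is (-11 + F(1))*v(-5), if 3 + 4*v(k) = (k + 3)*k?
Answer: 7/4 ≈ 1.7500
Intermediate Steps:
F(H) = 2*H*(5 + H) (F(H) = (2*H)*(5 + H) = 2*H*(5 + H))
v(k) = -¾ + k*(3 + k)/4 (v(k) = -¾ + ((k + 3)*k)/4 = -¾ + ((3 + k)*k)/4 = -¾ + (k*(3 + k))/4 = -¾ + k*(3 + k)/4)
(-11 + F(1))*v(-5) = (-11 + 2*1*(5 + 1))*(-¾ + (¼)*(-5)² + (¾)*(-5)) = (-11 + 2*1*6)*(-¾ + (¼)*25 - 15/4) = (-11 + 12)*(-¾ + 25/4 - 15/4) = 1*(7/4) = 7/4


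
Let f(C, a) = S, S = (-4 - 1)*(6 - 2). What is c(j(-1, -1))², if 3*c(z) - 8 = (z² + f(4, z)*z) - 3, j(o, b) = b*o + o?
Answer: 25/9 ≈ 2.7778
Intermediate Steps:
S = -20 (S = -5*4 = -20)
f(C, a) = -20
j(o, b) = o + b*o
c(z) = 5/3 - 20*z/3 + z²/3 (c(z) = 8/3 + ((z² - 20*z) - 3)/3 = 8/3 + (-3 + z² - 20*z)/3 = 8/3 + (-1 - 20*z/3 + z²/3) = 5/3 - 20*z/3 + z²/3)
c(j(-1, -1))² = (5/3 - (-20)*(1 - 1)/3 + (-(1 - 1))²/3)² = (5/3 - (-20)*0/3 + (-1*0)²/3)² = (5/3 - 20/3*0 + (⅓)*0²)² = (5/3 + 0 + (⅓)*0)² = (5/3 + 0 + 0)² = (5/3)² = 25/9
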